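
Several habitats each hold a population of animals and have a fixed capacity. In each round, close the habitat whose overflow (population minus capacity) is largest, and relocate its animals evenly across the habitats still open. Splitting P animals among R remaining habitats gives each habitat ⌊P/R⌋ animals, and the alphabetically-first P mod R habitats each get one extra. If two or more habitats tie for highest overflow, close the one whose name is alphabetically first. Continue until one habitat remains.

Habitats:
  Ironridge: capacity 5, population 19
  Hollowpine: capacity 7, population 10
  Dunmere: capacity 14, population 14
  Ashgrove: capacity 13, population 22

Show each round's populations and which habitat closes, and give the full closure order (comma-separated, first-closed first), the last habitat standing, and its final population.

Closure order: Ironridge, Ashgrove, Hollowpine
Last habitat: Dunmere with 65 animals

Round 1: Ashgrove=22 Dunmere=14 Hollowpine=10 Ironridge=19 → close Ironridge (overflow 14)
  19÷3 = 6 each, +1 to first 1
Round 2: Ashgrove=29 Dunmere=20 Hollowpine=16 → close Ashgrove (overflow 16)
  29÷2 = 14 each, +1 to first 1
Round 3: Dunmere=35 Hollowpine=30 → close Hollowpine (overflow 23)
  30÷1 = 30 each, +1 to first 0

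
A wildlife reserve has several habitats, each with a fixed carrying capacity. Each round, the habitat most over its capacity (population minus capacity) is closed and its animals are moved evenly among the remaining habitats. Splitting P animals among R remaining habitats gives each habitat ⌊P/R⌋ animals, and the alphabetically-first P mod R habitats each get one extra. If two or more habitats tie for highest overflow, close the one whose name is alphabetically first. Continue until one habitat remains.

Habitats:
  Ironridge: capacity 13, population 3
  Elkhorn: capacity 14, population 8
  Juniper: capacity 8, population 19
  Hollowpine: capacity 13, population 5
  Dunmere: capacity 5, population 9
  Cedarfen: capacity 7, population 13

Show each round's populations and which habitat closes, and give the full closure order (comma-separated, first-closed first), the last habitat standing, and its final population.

Round 1: Cedarfen=13 Dunmere=9 Elkhorn=8 Hollowpine=5 Ironridge=3 Juniper=19 → close Juniper (overflow 11)
  19÷5 = 3 each, +1 to first 4
Round 2: Cedarfen=17 Dunmere=13 Elkhorn=12 Hollowpine=9 Ironridge=6 → close Cedarfen (overflow 10)
  17÷4 = 4 each, +1 to first 1
Round 3: Dunmere=18 Elkhorn=16 Hollowpine=13 Ironridge=10 → close Dunmere (overflow 13)
  18÷3 = 6 each, +1 to first 0
Round 4: Elkhorn=22 Hollowpine=19 Ironridge=16 → close Elkhorn (overflow 8)
  22÷2 = 11 each, +1 to first 0
Round 5: Hollowpine=30 Ironridge=27 → close Hollowpine (overflow 17)
  30÷1 = 30 each, +1 to first 0

Closure order: Juniper, Cedarfen, Dunmere, Elkhorn, Hollowpine
Last habitat: Ironridge with 57 animals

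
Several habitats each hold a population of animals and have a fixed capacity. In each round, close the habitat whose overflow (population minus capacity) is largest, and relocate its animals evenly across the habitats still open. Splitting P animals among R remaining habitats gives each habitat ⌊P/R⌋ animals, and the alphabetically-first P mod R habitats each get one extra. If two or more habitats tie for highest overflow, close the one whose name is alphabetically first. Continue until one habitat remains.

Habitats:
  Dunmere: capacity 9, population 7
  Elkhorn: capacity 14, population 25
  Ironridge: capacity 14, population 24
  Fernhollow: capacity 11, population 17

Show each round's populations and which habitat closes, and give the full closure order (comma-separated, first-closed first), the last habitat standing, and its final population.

Closure order: Elkhorn, Ironridge, Fernhollow
Last habitat: Dunmere with 73 animals

Round 1: Dunmere=7 Elkhorn=25 Fernhollow=17 Ironridge=24 → close Elkhorn (overflow 11)
  25÷3 = 8 each, +1 to first 1
Round 2: Dunmere=16 Fernhollow=25 Ironridge=32 → close Ironridge (overflow 18)
  32÷2 = 16 each, +1 to first 0
Round 3: Dunmere=32 Fernhollow=41 → close Fernhollow (overflow 30)
  41÷1 = 41 each, +1 to first 0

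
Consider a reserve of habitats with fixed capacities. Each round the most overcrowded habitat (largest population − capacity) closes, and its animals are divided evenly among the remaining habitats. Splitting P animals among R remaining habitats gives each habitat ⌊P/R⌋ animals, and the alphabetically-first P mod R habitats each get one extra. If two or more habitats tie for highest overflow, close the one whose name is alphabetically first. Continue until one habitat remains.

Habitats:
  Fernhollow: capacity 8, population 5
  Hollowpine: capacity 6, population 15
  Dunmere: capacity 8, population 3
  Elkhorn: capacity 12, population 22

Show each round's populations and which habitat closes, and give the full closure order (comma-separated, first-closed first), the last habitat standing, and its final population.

Closure order: Elkhorn, Hollowpine, Fernhollow
Last habitat: Dunmere with 45 animals

Round 1: Dunmere=3 Elkhorn=22 Fernhollow=5 Hollowpine=15 → close Elkhorn (overflow 10)
  22÷3 = 7 each, +1 to first 1
Round 2: Dunmere=11 Fernhollow=12 Hollowpine=22 → close Hollowpine (overflow 16)
  22÷2 = 11 each, +1 to first 0
Round 3: Dunmere=22 Fernhollow=23 → close Fernhollow (overflow 15)
  23÷1 = 23 each, +1 to first 0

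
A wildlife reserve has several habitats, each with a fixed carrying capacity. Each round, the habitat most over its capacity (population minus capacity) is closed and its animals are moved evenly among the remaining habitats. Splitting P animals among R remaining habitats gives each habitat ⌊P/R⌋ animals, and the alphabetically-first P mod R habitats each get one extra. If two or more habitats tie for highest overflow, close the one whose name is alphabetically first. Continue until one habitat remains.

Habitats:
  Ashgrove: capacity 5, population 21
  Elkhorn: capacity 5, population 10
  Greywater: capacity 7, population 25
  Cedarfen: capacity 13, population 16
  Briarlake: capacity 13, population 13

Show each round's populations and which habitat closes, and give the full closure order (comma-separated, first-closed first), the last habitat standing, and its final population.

Closure order: Greywater, Ashgrove, Elkhorn, Cedarfen
Last habitat: Briarlake with 85 animals

Round 1: Ashgrove=21 Briarlake=13 Cedarfen=16 Elkhorn=10 Greywater=25 → close Greywater (overflow 18)
  25÷4 = 6 each, +1 to first 1
Round 2: Ashgrove=28 Briarlake=19 Cedarfen=22 Elkhorn=16 → close Ashgrove (overflow 23)
  28÷3 = 9 each, +1 to first 1
Round 3: Briarlake=29 Cedarfen=31 Elkhorn=25 → close Elkhorn (overflow 20)
  25÷2 = 12 each, +1 to first 1
Round 4: Briarlake=42 Cedarfen=43 → close Cedarfen (overflow 30)
  43÷1 = 43 each, +1 to first 0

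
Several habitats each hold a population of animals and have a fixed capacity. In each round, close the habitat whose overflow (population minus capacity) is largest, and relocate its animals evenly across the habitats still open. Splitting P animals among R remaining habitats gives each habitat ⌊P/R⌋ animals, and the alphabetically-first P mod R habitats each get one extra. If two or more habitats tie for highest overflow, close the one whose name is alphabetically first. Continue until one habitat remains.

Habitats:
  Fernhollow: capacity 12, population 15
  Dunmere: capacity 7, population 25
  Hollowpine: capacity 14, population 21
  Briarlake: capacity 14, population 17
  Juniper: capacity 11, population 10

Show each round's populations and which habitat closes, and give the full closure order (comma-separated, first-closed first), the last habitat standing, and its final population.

Closure order: Dunmere, Hollowpine, Briarlake, Fernhollow
Last habitat: Juniper with 88 animals

Round 1: Briarlake=17 Dunmere=25 Fernhollow=15 Hollowpine=21 Juniper=10 → close Dunmere (overflow 18)
  25÷4 = 6 each, +1 to first 1
Round 2: Briarlake=24 Fernhollow=21 Hollowpine=27 Juniper=16 → close Hollowpine (overflow 13)
  27÷3 = 9 each, +1 to first 0
Round 3: Briarlake=33 Fernhollow=30 Juniper=25 → close Briarlake (overflow 19)
  33÷2 = 16 each, +1 to first 1
Round 4: Fernhollow=47 Juniper=41 → close Fernhollow (overflow 35)
  47÷1 = 47 each, +1 to first 0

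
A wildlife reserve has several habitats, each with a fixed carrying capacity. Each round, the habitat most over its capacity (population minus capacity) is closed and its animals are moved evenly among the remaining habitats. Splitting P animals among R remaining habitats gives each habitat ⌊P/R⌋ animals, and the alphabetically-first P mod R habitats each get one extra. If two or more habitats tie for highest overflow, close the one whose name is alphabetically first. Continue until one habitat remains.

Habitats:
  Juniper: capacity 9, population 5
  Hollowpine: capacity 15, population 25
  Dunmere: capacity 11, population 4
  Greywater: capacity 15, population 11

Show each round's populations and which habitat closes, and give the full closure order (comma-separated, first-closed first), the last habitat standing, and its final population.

Round 1: Dunmere=4 Greywater=11 Hollowpine=25 Juniper=5 → close Hollowpine (overflow 10)
  25÷3 = 8 each, +1 to first 1
Round 2: Dunmere=13 Greywater=19 Juniper=13 → close Greywater (overflow 4)
  19÷2 = 9 each, +1 to first 1
Round 3: Dunmere=23 Juniper=22 → close Juniper (overflow 13)
  22÷1 = 22 each, +1 to first 0

Closure order: Hollowpine, Greywater, Juniper
Last habitat: Dunmere with 45 animals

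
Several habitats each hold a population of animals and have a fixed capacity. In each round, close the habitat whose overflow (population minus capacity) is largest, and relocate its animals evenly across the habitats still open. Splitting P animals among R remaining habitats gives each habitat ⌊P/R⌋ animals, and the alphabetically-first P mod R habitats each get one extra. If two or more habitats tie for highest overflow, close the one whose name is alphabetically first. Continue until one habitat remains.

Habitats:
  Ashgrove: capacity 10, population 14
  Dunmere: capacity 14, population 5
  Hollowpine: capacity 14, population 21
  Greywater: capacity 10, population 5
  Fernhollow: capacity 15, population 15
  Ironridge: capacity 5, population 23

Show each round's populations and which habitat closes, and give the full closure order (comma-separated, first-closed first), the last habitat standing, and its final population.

Round 1: Ashgrove=14 Dunmere=5 Fernhollow=15 Greywater=5 Hollowpine=21 Ironridge=23 → close Ironridge (overflow 18)
  23÷5 = 4 each, +1 to first 3
Round 2: Ashgrove=19 Dunmere=10 Fernhollow=20 Greywater=9 Hollowpine=25 → close Hollowpine (overflow 11)
  25÷4 = 6 each, +1 to first 1
Round 3: Ashgrove=26 Dunmere=16 Fernhollow=26 Greywater=15 → close Ashgrove (overflow 16)
  26÷3 = 8 each, +1 to first 2
Round 4: Dunmere=25 Fernhollow=35 Greywater=23 → close Fernhollow (overflow 20)
  35÷2 = 17 each, +1 to first 1
Round 5: Dunmere=43 Greywater=40 → close Greywater (overflow 30)
  40÷1 = 40 each, +1 to first 0

Closure order: Ironridge, Hollowpine, Ashgrove, Fernhollow, Greywater
Last habitat: Dunmere with 83 animals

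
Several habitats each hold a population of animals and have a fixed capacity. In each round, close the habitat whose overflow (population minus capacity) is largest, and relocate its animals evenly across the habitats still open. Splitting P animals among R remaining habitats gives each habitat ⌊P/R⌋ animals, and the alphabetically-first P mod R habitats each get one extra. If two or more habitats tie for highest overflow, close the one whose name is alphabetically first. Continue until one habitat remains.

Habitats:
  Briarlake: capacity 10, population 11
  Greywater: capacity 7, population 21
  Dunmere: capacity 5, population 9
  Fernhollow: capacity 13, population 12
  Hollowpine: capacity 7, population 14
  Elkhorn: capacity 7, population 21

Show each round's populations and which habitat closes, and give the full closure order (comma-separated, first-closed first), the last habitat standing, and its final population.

Closure order: Elkhorn, Greywater, Hollowpine, Dunmere, Briarlake
Last habitat: Fernhollow with 88 animals

Round 1: Briarlake=11 Dunmere=9 Elkhorn=21 Fernhollow=12 Greywater=21 Hollowpine=14 → close Elkhorn (overflow 14)
  21÷5 = 4 each, +1 to first 1
Round 2: Briarlake=16 Dunmere=13 Fernhollow=16 Greywater=25 Hollowpine=18 → close Greywater (overflow 18)
  25÷4 = 6 each, +1 to first 1
Round 3: Briarlake=23 Dunmere=19 Fernhollow=22 Hollowpine=24 → close Hollowpine (overflow 17)
  24÷3 = 8 each, +1 to first 0
Round 4: Briarlake=31 Dunmere=27 Fernhollow=30 → close Dunmere (overflow 22)
  27÷2 = 13 each, +1 to first 1
Round 5: Briarlake=45 Fernhollow=43 → close Briarlake (overflow 35)
  45÷1 = 45 each, +1 to first 0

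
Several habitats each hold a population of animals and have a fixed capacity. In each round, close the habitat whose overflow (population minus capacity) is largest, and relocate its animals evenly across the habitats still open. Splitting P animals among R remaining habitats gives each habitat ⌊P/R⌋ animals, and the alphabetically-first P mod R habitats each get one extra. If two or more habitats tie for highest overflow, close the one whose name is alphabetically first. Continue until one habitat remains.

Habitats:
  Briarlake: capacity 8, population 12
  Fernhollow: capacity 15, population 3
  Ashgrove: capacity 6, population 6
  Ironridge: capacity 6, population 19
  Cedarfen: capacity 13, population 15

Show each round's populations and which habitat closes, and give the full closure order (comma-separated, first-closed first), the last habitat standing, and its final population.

Closure order: Ironridge, Briarlake, Cedarfen, Ashgrove
Last habitat: Fernhollow with 55 animals

Round 1: Ashgrove=6 Briarlake=12 Cedarfen=15 Fernhollow=3 Ironridge=19 → close Ironridge (overflow 13)
  19÷4 = 4 each, +1 to first 3
Round 2: Ashgrove=11 Briarlake=17 Cedarfen=20 Fernhollow=7 → close Briarlake (overflow 9)
  17÷3 = 5 each, +1 to first 2
Round 3: Ashgrove=17 Cedarfen=26 Fernhollow=12 → close Cedarfen (overflow 13)
  26÷2 = 13 each, +1 to first 0
Round 4: Ashgrove=30 Fernhollow=25 → close Ashgrove (overflow 24)
  30÷1 = 30 each, +1 to first 0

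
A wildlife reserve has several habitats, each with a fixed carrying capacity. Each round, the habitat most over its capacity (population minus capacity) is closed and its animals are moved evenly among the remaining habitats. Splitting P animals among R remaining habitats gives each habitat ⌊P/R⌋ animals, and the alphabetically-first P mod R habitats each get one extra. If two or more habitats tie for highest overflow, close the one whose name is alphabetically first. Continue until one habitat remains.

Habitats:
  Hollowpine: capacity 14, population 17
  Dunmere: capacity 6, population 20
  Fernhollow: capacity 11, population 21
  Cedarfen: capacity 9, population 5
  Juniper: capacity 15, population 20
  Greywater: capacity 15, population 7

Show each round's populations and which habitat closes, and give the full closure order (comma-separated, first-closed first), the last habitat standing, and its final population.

Round 1: Cedarfen=5 Dunmere=20 Fernhollow=21 Greywater=7 Hollowpine=17 Juniper=20 → close Dunmere (overflow 14)
  20÷5 = 4 each, +1 to first 0
Round 2: Cedarfen=9 Fernhollow=25 Greywater=11 Hollowpine=21 Juniper=24 → close Fernhollow (overflow 14)
  25÷4 = 6 each, +1 to first 1
Round 3: Cedarfen=16 Greywater=17 Hollowpine=27 Juniper=30 → close Juniper (overflow 15)
  30÷3 = 10 each, +1 to first 0
Round 4: Cedarfen=26 Greywater=27 Hollowpine=37 → close Hollowpine (overflow 23)
  37÷2 = 18 each, +1 to first 1
Round 5: Cedarfen=45 Greywater=45 → close Cedarfen (overflow 36)
  45÷1 = 45 each, +1 to first 0

Closure order: Dunmere, Fernhollow, Juniper, Hollowpine, Cedarfen
Last habitat: Greywater with 90 animals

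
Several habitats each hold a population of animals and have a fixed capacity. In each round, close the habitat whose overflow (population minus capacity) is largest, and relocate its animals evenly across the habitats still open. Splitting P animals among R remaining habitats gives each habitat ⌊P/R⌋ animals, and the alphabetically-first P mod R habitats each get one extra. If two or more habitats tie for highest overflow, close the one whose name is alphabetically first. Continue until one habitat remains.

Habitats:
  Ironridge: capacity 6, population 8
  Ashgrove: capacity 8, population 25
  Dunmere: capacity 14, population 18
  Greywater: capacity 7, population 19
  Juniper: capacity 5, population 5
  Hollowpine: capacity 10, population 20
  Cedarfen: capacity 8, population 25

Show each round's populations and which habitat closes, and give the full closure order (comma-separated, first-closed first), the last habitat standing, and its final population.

Round 1: Ashgrove=25 Cedarfen=25 Dunmere=18 Greywater=19 Hollowpine=20 Ironridge=8 Juniper=5 → close Ashgrove (overflow 17)
  25÷6 = 4 each, +1 to first 1
Round 2: Cedarfen=30 Dunmere=22 Greywater=23 Hollowpine=24 Ironridge=12 Juniper=9 → close Cedarfen (overflow 22)
  30÷5 = 6 each, +1 to first 0
Round 3: Dunmere=28 Greywater=29 Hollowpine=30 Ironridge=18 Juniper=15 → close Greywater (overflow 22)
  29÷4 = 7 each, +1 to first 1
Round 4: Dunmere=36 Hollowpine=37 Ironridge=25 Juniper=22 → close Hollowpine (overflow 27)
  37÷3 = 12 each, +1 to first 1
Round 5: Dunmere=49 Ironridge=37 Juniper=34 → close Dunmere (overflow 35)
  49÷2 = 24 each, +1 to first 1
Round 6: Ironridge=62 Juniper=58 → close Ironridge (overflow 56)
  62÷1 = 62 each, +1 to first 0

Closure order: Ashgrove, Cedarfen, Greywater, Hollowpine, Dunmere, Ironridge
Last habitat: Juniper with 120 animals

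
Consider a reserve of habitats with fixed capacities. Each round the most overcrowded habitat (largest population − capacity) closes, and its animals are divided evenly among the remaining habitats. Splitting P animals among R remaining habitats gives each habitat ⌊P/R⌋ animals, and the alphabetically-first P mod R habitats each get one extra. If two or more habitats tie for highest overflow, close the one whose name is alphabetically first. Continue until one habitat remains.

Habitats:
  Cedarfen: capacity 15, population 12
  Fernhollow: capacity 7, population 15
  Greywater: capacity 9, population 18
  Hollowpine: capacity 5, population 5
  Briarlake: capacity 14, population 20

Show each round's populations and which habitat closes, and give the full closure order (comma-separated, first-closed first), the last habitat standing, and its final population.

Closure order: Greywater, Fernhollow, Briarlake, Hollowpine
Last habitat: Cedarfen with 70 animals

Round 1: Briarlake=20 Cedarfen=12 Fernhollow=15 Greywater=18 Hollowpine=5 → close Greywater (overflow 9)
  18÷4 = 4 each, +1 to first 2
Round 2: Briarlake=25 Cedarfen=17 Fernhollow=19 Hollowpine=9 → close Fernhollow (overflow 12)
  19÷3 = 6 each, +1 to first 1
Round 3: Briarlake=32 Cedarfen=23 Hollowpine=15 → close Briarlake (overflow 18)
  32÷2 = 16 each, +1 to first 0
Round 4: Cedarfen=39 Hollowpine=31 → close Hollowpine (overflow 26)
  31÷1 = 31 each, +1 to first 0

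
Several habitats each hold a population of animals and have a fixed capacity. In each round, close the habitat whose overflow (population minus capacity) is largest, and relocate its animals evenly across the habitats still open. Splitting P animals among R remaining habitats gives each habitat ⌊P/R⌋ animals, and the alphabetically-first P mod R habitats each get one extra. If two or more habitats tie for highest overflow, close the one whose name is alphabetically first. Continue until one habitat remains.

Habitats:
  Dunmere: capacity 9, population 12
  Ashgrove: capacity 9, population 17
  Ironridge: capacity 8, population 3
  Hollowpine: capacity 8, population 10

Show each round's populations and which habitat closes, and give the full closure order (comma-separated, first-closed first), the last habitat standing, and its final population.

Closure order: Ashgrove, Dunmere, Hollowpine
Last habitat: Ironridge with 42 animals

Round 1: Ashgrove=17 Dunmere=12 Hollowpine=10 Ironridge=3 → close Ashgrove (overflow 8)
  17÷3 = 5 each, +1 to first 2
Round 2: Dunmere=18 Hollowpine=16 Ironridge=8 → close Dunmere (overflow 9)
  18÷2 = 9 each, +1 to first 0
Round 3: Hollowpine=25 Ironridge=17 → close Hollowpine (overflow 17)
  25÷1 = 25 each, +1 to first 0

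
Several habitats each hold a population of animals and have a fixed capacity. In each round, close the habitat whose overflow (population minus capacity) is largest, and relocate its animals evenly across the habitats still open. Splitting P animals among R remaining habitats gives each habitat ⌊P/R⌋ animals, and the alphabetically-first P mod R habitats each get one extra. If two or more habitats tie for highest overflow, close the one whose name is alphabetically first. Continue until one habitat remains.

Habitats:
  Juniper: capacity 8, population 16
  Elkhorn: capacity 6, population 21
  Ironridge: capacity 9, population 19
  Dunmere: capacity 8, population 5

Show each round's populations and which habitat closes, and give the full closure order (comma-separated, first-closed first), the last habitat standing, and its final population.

Closure order: Elkhorn, Ironridge, Juniper
Last habitat: Dunmere with 61 animals

Round 1: Dunmere=5 Elkhorn=21 Ironridge=19 Juniper=16 → close Elkhorn (overflow 15)
  21÷3 = 7 each, +1 to first 0
Round 2: Dunmere=12 Ironridge=26 Juniper=23 → close Ironridge (overflow 17)
  26÷2 = 13 each, +1 to first 0
Round 3: Dunmere=25 Juniper=36 → close Juniper (overflow 28)
  36÷1 = 36 each, +1 to first 0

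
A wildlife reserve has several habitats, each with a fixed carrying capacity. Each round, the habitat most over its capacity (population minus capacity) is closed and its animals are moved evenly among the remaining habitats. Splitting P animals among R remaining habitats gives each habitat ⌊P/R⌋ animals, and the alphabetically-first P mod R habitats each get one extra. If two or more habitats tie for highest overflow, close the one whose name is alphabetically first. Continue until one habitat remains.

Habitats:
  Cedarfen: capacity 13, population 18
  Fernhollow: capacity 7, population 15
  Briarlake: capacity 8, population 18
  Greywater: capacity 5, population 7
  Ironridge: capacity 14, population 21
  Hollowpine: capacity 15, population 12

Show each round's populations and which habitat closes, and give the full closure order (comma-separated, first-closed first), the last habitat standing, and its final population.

Closure order: Briarlake, Fernhollow, Cedarfen, Ironridge, Greywater
Last habitat: Hollowpine with 91 animals

Round 1: Briarlake=18 Cedarfen=18 Fernhollow=15 Greywater=7 Hollowpine=12 Ironridge=21 → close Briarlake (overflow 10)
  18÷5 = 3 each, +1 to first 3
Round 2: Cedarfen=22 Fernhollow=19 Greywater=11 Hollowpine=15 Ironridge=24 → close Fernhollow (overflow 12)
  19÷4 = 4 each, +1 to first 3
Round 3: Cedarfen=27 Greywater=16 Hollowpine=20 Ironridge=28 → close Cedarfen (overflow 14)
  27÷3 = 9 each, +1 to first 0
Round 4: Greywater=25 Hollowpine=29 Ironridge=37 → close Ironridge (overflow 23)
  37÷2 = 18 each, +1 to first 1
Round 5: Greywater=44 Hollowpine=47 → close Greywater (overflow 39)
  44÷1 = 44 each, +1 to first 0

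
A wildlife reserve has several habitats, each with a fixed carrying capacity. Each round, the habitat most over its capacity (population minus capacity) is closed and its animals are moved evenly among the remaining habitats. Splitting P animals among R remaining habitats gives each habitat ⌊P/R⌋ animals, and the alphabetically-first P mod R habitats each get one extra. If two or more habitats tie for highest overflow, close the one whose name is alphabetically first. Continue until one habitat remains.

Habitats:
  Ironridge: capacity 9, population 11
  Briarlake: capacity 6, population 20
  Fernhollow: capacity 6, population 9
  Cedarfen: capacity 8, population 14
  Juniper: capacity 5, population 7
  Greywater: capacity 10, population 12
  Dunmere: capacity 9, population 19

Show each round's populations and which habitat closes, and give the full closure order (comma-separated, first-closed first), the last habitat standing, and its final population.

Round 1: Briarlake=20 Cedarfen=14 Dunmere=19 Fernhollow=9 Greywater=12 Ironridge=11 Juniper=7 → close Briarlake (overflow 14)
  20÷6 = 3 each, +1 to first 2
Round 2: Cedarfen=18 Dunmere=23 Fernhollow=12 Greywater=15 Ironridge=14 Juniper=10 → close Dunmere (overflow 14)
  23÷5 = 4 each, +1 to first 3
Round 3: Cedarfen=23 Fernhollow=17 Greywater=20 Ironridge=18 Juniper=14 → close Cedarfen (overflow 15)
  23÷4 = 5 each, +1 to first 3
Round 4: Fernhollow=23 Greywater=26 Ironridge=24 Juniper=19 → close Fernhollow (overflow 17)
  23÷3 = 7 each, +1 to first 2
Round 5: Greywater=34 Ironridge=32 Juniper=26 → close Greywater (overflow 24)
  34÷2 = 17 each, +1 to first 0
Round 6: Ironridge=49 Juniper=43 → close Ironridge (overflow 40)
  49÷1 = 49 each, +1 to first 0

Closure order: Briarlake, Dunmere, Cedarfen, Fernhollow, Greywater, Ironridge
Last habitat: Juniper with 92 animals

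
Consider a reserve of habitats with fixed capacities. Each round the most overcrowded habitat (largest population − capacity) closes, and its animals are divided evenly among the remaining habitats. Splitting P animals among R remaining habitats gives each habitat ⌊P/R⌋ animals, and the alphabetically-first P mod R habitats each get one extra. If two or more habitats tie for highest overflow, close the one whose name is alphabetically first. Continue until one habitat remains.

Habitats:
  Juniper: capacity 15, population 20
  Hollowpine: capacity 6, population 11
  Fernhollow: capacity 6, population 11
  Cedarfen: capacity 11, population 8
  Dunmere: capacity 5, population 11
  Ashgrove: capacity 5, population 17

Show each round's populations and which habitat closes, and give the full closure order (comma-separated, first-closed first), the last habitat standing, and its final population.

Closure order: Ashgrove, Dunmere, Fernhollow, Hollowpine, Juniper
Last habitat: Cedarfen with 78 animals

Round 1: Ashgrove=17 Cedarfen=8 Dunmere=11 Fernhollow=11 Hollowpine=11 Juniper=20 → close Ashgrove (overflow 12)
  17÷5 = 3 each, +1 to first 2
Round 2: Cedarfen=12 Dunmere=15 Fernhollow=14 Hollowpine=14 Juniper=23 → close Dunmere (overflow 10)
  15÷4 = 3 each, +1 to first 3
Round 3: Cedarfen=16 Fernhollow=18 Hollowpine=18 Juniper=26 → close Fernhollow (overflow 12)
  18÷3 = 6 each, +1 to first 0
Round 4: Cedarfen=22 Hollowpine=24 Juniper=32 → close Hollowpine (overflow 18)
  24÷2 = 12 each, +1 to first 0
Round 5: Cedarfen=34 Juniper=44 → close Juniper (overflow 29)
  44÷1 = 44 each, +1 to first 0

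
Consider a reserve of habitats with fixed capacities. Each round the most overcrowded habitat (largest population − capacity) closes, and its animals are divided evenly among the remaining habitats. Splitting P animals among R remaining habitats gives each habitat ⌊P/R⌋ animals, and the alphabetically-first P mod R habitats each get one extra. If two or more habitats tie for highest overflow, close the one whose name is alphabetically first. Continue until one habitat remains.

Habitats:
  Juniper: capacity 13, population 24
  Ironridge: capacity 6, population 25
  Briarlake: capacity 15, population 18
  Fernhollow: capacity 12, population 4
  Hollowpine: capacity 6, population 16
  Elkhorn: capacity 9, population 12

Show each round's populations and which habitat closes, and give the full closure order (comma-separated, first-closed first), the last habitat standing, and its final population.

Round 1: Briarlake=18 Elkhorn=12 Fernhollow=4 Hollowpine=16 Ironridge=25 Juniper=24 → close Ironridge (overflow 19)
  25÷5 = 5 each, +1 to first 0
Round 2: Briarlake=23 Elkhorn=17 Fernhollow=9 Hollowpine=21 Juniper=29 → close Juniper (overflow 16)
  29÷4 = 7 each, +1 to first 1
Round 3: Briarlake=31 Elkhorn=24 Fernhollow=16 Hollowpine=28 → close Hollowpine (overflow 22)
  28÷3 = 9 each, +1 to first 1
Round 4: Briarlake=41 Elkhorn=33 Fernhollow=25 → close Briarlake (overflow 26)
  41÷2 = 20 each, +1 to first 1
Round 5: Elkhorn=54 Fernhollow=45 → close Elkhorn (overflow 45)
  54÷1 = 54 each, +1 to first 0

Closure order: Ironridge, Juniper, Hollowpine, Briarlake, Elkhorn
Last habitat: Fernhollow with 99 animals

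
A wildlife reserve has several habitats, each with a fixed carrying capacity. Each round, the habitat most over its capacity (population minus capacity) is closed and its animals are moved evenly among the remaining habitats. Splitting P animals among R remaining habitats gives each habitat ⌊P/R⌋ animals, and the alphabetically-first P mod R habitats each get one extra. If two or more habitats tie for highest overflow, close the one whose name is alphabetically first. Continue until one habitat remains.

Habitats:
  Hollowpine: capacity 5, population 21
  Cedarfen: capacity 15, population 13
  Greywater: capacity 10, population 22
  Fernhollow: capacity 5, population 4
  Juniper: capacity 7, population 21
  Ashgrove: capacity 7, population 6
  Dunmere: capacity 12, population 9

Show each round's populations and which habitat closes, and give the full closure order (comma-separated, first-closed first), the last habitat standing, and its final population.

Round 1: Ashgrove=6 Cedarfen=13 Dunmere=9 Fernhollow=4 Greywater=22 Hollowpine=21 Juniper=21 → close Hollowpine (overflow 16)
  21÷6 = 3 each, +1 to first 3
Round 2: Ashgrove=10 Cedarfen=17 Dunmere=13 Fernhollow=7 Greywater=25 Juniper=24 → close Juniper (overflow 17)
  24÷5 = 4 each, +1 to first 4
Round 3: Ashgrove=15 Cedarfen=22 Dunmere=18 Fernhollow=12 Greywater=29 → close Greywater (overflow 19)
  29÷4 = 7 each, +1 to first 1
Round 4: Ashgrove=23 Cedarfen=29 Dunmere=25 Fernhollow=19 → close Ashgrove (overflow 16)
  23÷3 = 7 each, +1 to first 2
Round 5: Cedarfen=37 Dunmere=33 Fernhollow=26 → close Cedarfen (overflow 22)
  37÷2 = 18 each, +1 to first 1
Round 6: Dunmere=52 Fernhollow=44 → close Dunmere (overflow 40)
  52÷1 = 52 each, +1 to first 0

Closure order: Hollowpine, Juniper, Greywater, Ashgrove, Cedarfen, Dunmere
Last habitat: Fernhollow with 96 animals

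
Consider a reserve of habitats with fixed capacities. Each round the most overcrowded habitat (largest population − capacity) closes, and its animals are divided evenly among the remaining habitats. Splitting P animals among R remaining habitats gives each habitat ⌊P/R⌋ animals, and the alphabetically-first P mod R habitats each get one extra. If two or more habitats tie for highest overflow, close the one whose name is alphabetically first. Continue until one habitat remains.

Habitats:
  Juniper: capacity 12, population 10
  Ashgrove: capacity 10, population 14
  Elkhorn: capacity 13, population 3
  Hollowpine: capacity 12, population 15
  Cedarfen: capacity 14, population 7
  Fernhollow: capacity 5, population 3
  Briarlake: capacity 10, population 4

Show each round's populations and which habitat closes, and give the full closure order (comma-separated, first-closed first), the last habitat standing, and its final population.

Round 1: Ashgrove=14 Briarlake=4 Cedarfen=7 Elkhorn=3 Fernhollow=3 Hollowpine=15 Juniper=10 → close Ashgrove (overflow 4)
  14÷6 = 2 each, +1 to first 2
Round 2: Briarlake=7 Cedarfen=10 Elkhorn=5 Fernhollow=5 Hollowpine=17 Juniper=12 → close Hollowpine (overflow 5)
  17÷5 = 3 each, +1 to first 2
Round 3: Briarlake=11 Cedarfen=14 Elkhorn=8 Fernhollow=8 Juniper=15 → close Fernhollow (overflow 3)
  8÷4 = 2 each, +1 to first 0
Round 4: Briarlake=13 Cedarfen=16 Elkhorn=10 Juniper=17 → close Juniper (overflow 5)
  17÷3 = 5 each, +1 to first 2
Round 5: Briarlake=19 Cedarfen=22 Elkhorn=15 → close Briarlake (overflow 9)
  19÷2 = 9 each, +1 to first 1
Round 6: Cedarfen=32 Elkhorn=24 → close Cedarfen (overflow 18)
  32÷1 = 32 each, +1 to first 0

Closure order: Ashgrove, Hollowpine, Fernhollow, Juniper, Briarlake, Cedarfen
Last habitat: Elkhorn with 56 animals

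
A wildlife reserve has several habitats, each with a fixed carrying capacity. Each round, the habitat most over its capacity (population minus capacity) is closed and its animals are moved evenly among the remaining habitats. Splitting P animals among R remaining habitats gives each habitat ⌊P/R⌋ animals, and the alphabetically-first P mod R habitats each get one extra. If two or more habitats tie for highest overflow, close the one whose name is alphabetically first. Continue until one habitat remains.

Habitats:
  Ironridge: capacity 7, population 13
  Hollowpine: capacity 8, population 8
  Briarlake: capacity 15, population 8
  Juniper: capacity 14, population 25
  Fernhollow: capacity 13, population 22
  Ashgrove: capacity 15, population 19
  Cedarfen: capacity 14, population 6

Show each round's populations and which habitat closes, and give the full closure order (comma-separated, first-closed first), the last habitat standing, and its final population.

Closure order: Juniper, Fernhollow, Ashgrove, Ironridge, Hollowpine, Briarlake
Last habitat: Cedarfen with 101 animals

Round 1: Ashgrove=19 Briarlake=8 Cedarfen=6 Fernhollow=22 Hollowpine=8 Ironridge=13 Juniper=25 → close Juniper (overflow 11)
  25÷6 = 4 each, +1 to first 1
Round 2: Ashgrove=24 Briarlake=12 Cedarfen=10 Fernhollow=26 Hollowpine=12 Ironridge=17 → close Fernhollow (overflow 13)
  26÷5 = 5 each, +1 to first 1
Round 3: Ashgrove=30 Briarlake=17 Cedarfen=15 Hollowpine=17 Ironridge=22 → close Ashgrove (overflow 15)
  30÷4 = 7 each, +1 to first 2
Round 4: Briarlake=25 Cedarfen=23 Hollowpine=24 Ironridge=29 → close Ironridge (overflow 22)
  29÷3 = 9 each, +1 to first 2
Round 5: Briarlake=35 Cedarfen=33 Hollowpine=33 → close Hollowpine (overflow 25)
  33÷2 = 16 each, +1 to first 1
Round 6: Briarlake=52 Cedarfen=49 → close Briarlake (overflow 37)
  52÷1 = 52 each, +1 to first 0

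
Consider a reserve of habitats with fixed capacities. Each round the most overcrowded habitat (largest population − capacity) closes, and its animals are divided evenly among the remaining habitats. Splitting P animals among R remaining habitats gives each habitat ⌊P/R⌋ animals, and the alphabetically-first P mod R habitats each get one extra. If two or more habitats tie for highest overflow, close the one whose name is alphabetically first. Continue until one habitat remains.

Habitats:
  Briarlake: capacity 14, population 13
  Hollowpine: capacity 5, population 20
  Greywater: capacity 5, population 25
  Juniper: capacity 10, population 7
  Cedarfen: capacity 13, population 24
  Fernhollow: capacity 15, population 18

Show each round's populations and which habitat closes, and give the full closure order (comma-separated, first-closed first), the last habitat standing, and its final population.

Closure order: Greywater, Hollowpine, Cedarfen, Fernhollow, Briarlake
Last habitat: Juniper with 107 animals

Round 1: Briarlake=13 Cedarfen=24 Fernhollow=18 Greywater=25 Hollowpine=20 Juniper=7 → close Greywater (overflow 20)
  25÷5 = 5 each, +1 to first 0
Round 2: Briarlake=18 Cedarfen=29 Fernhollow=23 Hollowpine=25 Juniper=12 → close Hollowpine (overflow 20)
  25÷4 = 6 each, +1 to first 1
Round 3: Briarlake=25 Cedarfen=35 Fernhollow=29 Juniper=18 → close Cedarfen (overflow 22)
  35÷3 = 11 each, +1 to first 2
Round 4: Briarlake=37 Fernhollow=41 Juniper=29 → close Fernhollow (overflow 26)
  41÷2 = 20 each, +1 to first 1
Round 5: Briarlake=58 Juniper=49 → close Briarlake (overflow 44)
  58÷1 = 58 each, +1 to first 0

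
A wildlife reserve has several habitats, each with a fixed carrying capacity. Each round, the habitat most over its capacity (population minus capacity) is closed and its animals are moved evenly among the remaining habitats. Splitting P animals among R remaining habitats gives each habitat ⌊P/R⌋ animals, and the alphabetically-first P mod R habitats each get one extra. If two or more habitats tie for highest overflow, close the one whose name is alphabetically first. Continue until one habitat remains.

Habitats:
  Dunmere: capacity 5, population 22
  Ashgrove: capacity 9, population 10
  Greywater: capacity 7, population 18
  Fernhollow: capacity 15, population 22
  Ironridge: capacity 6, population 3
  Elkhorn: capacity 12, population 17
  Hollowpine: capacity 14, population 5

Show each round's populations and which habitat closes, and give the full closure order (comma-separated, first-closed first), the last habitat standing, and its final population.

Round 1: Ashgrove=10 Dunmere=22 Elkhorn=17 Fernhollow=22 Greywater=18 Hollowpine=5 Ironridge=3 → close Dunmere (overflow 17)
  22÷6 = 3 each, +1 to first 4
Round 2: Ashgrove=14 Elkhorn=21 Fernhollow=26 Greywater=22 Hollowpine=8 Ironridge=6 → close Greywater (overflow 15)
  22÷5 = 4 each, +1 to first 2
Round 3: Ashgrove=19 Elkhorn=26 Fernhollow=30 Hollowpine=12 Ironridge=10 → close Fernhollow (overflow 15)
  30÷4 = 7 each, +1 to first 2
Round 4: Ashgrove=27 Elkhorn=34 Hollowpine=19 Ironridge=17 → close Elkhorn (overflow 22)
  34÷3 = 11 each, +1 to first 1
Round 5: Ashgrove=39 Hollowpine=30 Ironridge=28 → close Ashgrove (overflow 30)
  39÷2 = 19 each, +1 to first 1
Round 6: Hollowpine=50 Ironridge=47 → close Ironridge (overflow 41)
  47÷1 = 47 each, +1 to first 0

Closure order: Dunmere, Greywater, Fernhollow, Elkhorn, Ashgrove, Ironridge
Last habitat: Hollowpine with 97 animals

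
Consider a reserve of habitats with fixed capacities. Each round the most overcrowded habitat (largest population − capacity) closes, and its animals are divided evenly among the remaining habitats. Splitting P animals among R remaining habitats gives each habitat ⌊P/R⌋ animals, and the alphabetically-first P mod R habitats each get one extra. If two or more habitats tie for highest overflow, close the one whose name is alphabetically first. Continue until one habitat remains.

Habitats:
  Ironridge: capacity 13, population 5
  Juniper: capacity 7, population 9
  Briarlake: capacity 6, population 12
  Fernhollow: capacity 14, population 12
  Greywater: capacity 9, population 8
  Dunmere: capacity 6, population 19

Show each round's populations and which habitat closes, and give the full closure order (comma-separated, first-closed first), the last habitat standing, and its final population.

Round 1: Briarlake=12 Dunmere=19 Fernhollow=12 Greywater=8 Ironridge=5 Juniper=9 → close Dunmere (overflow 13)
  19÷5 = 3 each, +1 to first 4
Round 2: Briarlake=16 Fernhollow=16 Greywater=12 Ironridge=9 Juniper=12 → close Briarlake (overflow 10)
  16÷4 = 4 each, +1 to first 0
Round 3: Fernhollow=20 Greywater=16 Ironridge=13 Juniper=16 → close Juniper (overflow 9)
  16÷3 = 5 each, +1 to first 1
Round 4: Fernhollow=26 Greywater=21 Ironridge=18 → close Fernhollow (overflow 12)
  26÷2 = 13 each, +1 to first 0
Round 5: Greywater=34 Ironridge=31 → close Greywater (overflow 25)
  34÷1 = 34 each, +1 to first 0

Closure order: Dunmere, Briarlake, Juniper, Fernhollow, Greywater
Last habitat: Ironridge with 65 animals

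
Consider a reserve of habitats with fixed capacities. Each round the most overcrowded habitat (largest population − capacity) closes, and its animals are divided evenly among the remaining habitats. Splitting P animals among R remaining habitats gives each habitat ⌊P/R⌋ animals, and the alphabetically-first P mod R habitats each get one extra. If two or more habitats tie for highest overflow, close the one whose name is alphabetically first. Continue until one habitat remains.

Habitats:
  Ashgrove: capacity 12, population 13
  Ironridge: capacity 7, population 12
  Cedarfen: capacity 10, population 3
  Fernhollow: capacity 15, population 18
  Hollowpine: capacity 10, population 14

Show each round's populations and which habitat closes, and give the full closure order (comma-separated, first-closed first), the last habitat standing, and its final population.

Closure order: Ironridge, Hollowpine, Fernhollow, Ashgrove
Last habitat: Cedarfen with 60 animals

Round 1: Ashgrove=13 Cedarfen=3 Fernhollow=18 Hollowpine=14 Ironridge=12 → close Ironridge (overflow 5)
  12÷4 = 3 each, +1 to first 0
Round 2: Ashgrove=16 Cedarfen=6 Fernhollow=21 Hollowpine=17 → close Hollowpine (overflow 7)
  17÷3 = 5 each, +1 to first 2
Round 3: Ashgrove=22 Cedarfen=12 Fernhollow=26 → close Fernhollow (overflow 11)
  26÷2 = 13 each, +1 to first 0
Round 4: Ashgrove=35 Cedarfen=25 → close Ashgrove (overflow 23)
  35÷1 = 35 each, +1 to first 0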